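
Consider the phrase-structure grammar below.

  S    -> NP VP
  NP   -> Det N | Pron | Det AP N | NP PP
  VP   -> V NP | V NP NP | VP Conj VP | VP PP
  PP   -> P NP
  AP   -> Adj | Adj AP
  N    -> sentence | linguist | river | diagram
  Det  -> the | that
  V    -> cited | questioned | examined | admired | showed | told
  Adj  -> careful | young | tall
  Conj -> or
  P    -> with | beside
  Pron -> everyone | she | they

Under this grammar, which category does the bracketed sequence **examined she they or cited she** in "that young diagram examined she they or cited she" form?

[S [NP [Det that] [AP [Adj young]] [N diagram]] [VP [VP [V examined] [NP [Pron she]] [NP [Pron they]]] [Conj or] [VP [V cited] [NP [Pron she]]]]]
The span 'examined she they or cited she' is the VP node built by VP → VP Conj VP.

VP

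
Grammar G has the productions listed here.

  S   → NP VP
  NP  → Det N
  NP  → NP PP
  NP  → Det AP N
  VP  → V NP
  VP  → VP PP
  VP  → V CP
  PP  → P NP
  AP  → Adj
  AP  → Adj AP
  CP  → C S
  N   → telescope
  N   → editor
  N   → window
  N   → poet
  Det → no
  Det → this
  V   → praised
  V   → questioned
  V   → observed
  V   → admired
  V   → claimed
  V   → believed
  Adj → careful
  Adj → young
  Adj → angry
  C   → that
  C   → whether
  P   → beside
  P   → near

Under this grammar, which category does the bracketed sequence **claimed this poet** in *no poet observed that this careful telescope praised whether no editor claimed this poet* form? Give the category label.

S
  NP
    Det: no
    N: poet
  VP
    V: observed
    CP
      C: that
      S
        NP
          Det: this
          AP
            Adj: careful
          N: telescope
        VP
          V: praised
          CP
            C: whether
            S
              NP
                Det: no
                N: editor
              VP
                V: claimed
                NP
                  Det: this
                  N: poet
The span 'claimed this poet' is the VP node built by VP → V NP.

VP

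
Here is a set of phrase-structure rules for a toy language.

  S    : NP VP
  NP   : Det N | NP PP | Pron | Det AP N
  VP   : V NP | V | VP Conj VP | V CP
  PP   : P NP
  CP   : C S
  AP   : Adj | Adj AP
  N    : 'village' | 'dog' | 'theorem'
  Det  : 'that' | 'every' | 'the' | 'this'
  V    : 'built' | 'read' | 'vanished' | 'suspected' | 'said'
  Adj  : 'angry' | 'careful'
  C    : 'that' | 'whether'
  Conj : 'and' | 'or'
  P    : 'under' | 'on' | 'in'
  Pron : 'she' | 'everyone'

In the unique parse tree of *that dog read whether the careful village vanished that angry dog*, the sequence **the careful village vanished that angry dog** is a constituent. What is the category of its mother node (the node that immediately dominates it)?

S
  NP
    Det: that
    N: dog
  VP
    V: read
    CP
      C: whether
      S
        NP
          Det: the
          AP
            Adj: careful
          N: village
        VP
          V: vanished
          NP
            Det: that
            AP
              Adj: angry
            N: dog
The span 'the careful village vanished that angry dog' is the S node built by S → NP VP.
Its mother is the CP built by CP → C S.

CP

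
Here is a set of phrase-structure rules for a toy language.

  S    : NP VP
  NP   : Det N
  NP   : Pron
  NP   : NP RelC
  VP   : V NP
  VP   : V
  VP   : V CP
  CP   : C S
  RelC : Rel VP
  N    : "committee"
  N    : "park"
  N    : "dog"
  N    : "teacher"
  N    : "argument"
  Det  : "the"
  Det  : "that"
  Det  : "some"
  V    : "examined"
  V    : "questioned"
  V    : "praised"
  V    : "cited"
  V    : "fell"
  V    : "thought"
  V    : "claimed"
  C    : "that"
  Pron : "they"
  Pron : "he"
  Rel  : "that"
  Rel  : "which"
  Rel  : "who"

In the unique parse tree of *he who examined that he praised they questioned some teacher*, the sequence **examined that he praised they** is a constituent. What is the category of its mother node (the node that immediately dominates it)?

RelC

[S [NP [NP [Pron he]] [RelC [Rel who] [VP [V examined] [CP [C that] [S [NP [Pron he]] [VP [V praised] [NP [Pron they]]]]]]]] [VP [V questioned] [NP [Det some] [N teacher]]]]
The span 'examined that he praised they' is the VP node built by VP → V CP.
Its mother is the RelC built by RelC → Rel VP.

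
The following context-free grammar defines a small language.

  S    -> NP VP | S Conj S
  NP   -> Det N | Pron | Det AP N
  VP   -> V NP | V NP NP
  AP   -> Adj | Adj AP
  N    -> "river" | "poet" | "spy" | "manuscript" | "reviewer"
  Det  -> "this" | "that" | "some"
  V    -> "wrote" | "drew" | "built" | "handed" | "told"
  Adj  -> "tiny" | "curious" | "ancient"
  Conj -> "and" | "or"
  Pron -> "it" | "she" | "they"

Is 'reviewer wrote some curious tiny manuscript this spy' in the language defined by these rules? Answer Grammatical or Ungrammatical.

Ungrammatical

For S → NP VP, no prefix of the string parses as an NP. The alternative S rule S → S Conj S likewise has no satisfying split.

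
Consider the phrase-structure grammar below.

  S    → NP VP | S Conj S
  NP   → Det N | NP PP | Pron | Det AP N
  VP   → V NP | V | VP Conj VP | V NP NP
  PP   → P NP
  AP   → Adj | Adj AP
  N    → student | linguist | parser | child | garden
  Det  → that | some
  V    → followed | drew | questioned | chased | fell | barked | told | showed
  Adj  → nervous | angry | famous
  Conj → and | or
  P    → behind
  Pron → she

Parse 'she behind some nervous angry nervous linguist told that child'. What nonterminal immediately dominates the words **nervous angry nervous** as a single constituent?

S
  NP
    NP
      Pron: she
    PP
      P: behind
      NP
        Det: some
        AP
          Adj: nervous
          AP
            Adj: angry
            AP
              Adj: nervous
        N: linguist
  VP
    V: told
    NP
      Det: that
      N: child
The span 'nervous angry nervous' is the AP node built by AP → Adj AP.

AP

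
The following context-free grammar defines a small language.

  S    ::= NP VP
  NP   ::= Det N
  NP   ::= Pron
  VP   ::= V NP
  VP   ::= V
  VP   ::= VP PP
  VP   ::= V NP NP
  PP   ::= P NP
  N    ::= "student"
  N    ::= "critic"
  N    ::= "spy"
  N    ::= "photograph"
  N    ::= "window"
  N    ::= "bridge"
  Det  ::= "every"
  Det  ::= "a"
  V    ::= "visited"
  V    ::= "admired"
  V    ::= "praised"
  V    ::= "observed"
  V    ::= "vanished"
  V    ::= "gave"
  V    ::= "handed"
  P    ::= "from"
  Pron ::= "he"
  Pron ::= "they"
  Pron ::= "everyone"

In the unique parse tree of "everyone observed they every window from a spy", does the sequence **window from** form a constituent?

No

[S [NP [Pron everyone]] [VP [VP [V observed] [NP [Pron they]] [NP [Det every] [N window]]] [PP [P from] [NP [Det a] [N spy]]]]]
The smallest constituent containing 'window from' is the VP spanning 'observed they every window from a spy'; no single node in the tree dominates exactly the given words.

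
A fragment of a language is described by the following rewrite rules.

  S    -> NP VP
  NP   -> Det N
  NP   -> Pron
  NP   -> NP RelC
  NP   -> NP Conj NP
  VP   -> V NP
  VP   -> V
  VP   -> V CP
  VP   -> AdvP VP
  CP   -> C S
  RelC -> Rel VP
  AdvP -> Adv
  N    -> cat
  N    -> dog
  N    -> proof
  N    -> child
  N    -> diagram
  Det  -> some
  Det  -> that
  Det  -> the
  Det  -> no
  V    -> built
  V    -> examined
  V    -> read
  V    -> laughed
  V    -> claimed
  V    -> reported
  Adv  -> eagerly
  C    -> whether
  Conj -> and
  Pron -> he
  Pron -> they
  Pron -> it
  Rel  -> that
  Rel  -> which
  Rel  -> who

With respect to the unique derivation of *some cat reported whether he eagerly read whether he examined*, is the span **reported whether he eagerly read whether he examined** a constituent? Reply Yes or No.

[S [NP [Det some] [N cat]] [VP [V reported] [CP [C whether] [S [NP [Pron he]] [VP [AdvP [Adv eagerly]] [VP [V read] [CP [C whether] [S [NP [Pron he]] [VP [V examined]]]]]]]]]]
The words 'reported whether he eagerly read whether he examined' are exhaustively dominated by a single VP node (built by VP → V CP), so they form a constituent.

Yes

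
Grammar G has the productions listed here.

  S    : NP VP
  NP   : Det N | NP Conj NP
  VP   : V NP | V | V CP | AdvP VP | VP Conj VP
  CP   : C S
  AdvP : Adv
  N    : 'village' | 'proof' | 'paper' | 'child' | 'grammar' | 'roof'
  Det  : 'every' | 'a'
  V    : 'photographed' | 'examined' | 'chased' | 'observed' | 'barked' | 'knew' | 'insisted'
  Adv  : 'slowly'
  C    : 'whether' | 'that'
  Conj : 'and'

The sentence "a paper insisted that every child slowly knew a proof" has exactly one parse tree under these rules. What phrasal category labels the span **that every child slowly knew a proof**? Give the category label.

S
  NP
    Det: a
    N: paper
  VP
    V: insisted
    CP
      C: that
      S
        NP
          Det: every
          N: child
        VP
          AdvP
            Adv: slowly
          VP
            V: knew
            NP
              Det: a
              N: proof
The span 'that every child slowly knew a proof' is the CP node built by CP → C S.

CP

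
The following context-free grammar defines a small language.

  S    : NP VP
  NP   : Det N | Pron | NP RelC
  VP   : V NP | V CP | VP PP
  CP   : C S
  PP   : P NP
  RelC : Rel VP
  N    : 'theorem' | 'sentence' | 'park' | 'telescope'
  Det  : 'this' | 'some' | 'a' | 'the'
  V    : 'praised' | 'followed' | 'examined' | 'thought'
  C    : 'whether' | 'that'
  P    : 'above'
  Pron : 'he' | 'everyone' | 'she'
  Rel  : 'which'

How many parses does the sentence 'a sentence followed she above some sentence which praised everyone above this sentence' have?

2

The two bracketings:
[S [NP [Det a] [N sentence]] [VP [VP [V followed] [NP [Pron she]]] [PP [P above] [NP [NP [Det some] [N sentence]] [RelC [Rel which] [VP [VP [V praised] [NP [Pron everyone]]] [PP [P above] [NP [Det this] [N sentence]]]]]]]]]
[S [NP [Det a] [N sentence]] [VP [VP [VP [V followed] [NP [Pron she]]] [PP [P above] [NP [NP [Det some] [N sentence]] [RelC [Rel which] [VP [V praised] [NP [Pron everyone]]]]]]] [PP [P above] [NP [Det this] [N sentence]]]]]
The trees differ in how a recursive rule is bracketed over the same span.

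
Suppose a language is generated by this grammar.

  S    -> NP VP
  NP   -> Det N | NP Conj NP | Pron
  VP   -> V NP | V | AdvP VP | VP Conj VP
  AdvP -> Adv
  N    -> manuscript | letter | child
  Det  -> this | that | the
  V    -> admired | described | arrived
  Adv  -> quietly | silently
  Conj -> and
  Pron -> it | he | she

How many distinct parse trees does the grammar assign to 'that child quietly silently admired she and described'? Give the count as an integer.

Two of the 3 distinct bracketings:
[S [NP [Det that] [N child]] [VP [AdvP [Adv quietly]] [VP [AdvP [Adv silently]] [VP [VP [V admired] [NP [Pron she]]] [Conj and] [VP [V described]]]]]]
[S [NP [Det that] [N child]] [VP [AdvP [Adv quietly]] [VP [VP [AdvP [Adv silently]] [VP [V admired] [NP [Pron she]]]] [Conj and] [VP [V described]]]]]
The trees differ in how a recursive rule is bracketed over the same span.

3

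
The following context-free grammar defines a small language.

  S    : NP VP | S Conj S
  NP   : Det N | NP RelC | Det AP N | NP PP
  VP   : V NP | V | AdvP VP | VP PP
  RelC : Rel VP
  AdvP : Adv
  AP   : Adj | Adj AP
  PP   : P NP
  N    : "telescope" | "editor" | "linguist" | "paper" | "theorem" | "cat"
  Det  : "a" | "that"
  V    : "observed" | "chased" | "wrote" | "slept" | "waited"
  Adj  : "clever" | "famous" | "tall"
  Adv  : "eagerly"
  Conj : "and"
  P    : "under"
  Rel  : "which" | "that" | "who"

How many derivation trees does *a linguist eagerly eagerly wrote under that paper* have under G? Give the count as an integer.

Two of the 3 distinct bracketings:
[S [NP [Det a] [N linguist]] [VP [AdvP [Adv eagerly]] [VP [AdvP [Adv eagerly]] [VP [VP [V wrote]] [PP [P under] [NP [Det that] [N paper]]]]]]]
[S [NP [Det a] [N linguist]] [VP [AdvP [Adv eagerly]] [VP [VP [AdvP [Adv eagerly]] [VP [V wrote]]] [PP [P under] [NP [Det that] [N paper]]]]]]
The trees differ in how a recursive rule is bracketed over the same span.

3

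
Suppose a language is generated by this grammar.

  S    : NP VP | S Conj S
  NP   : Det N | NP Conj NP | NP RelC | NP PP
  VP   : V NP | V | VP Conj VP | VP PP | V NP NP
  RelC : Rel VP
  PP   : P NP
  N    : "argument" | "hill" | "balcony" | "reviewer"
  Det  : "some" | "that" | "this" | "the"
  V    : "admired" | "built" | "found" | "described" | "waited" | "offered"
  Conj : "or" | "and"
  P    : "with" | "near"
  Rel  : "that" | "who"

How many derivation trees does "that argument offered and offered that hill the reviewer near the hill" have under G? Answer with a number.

3

Two of the 3 distinct bracketings:
[S [NP [Det that] [N argument]] [VP [VP [V offered]] [Conj and] [VP [VP [V offered] [NP [Det that] [N hill]] [NP [Det the] [N reviewer]]] [PP [P near] [NP [Det the] [N hill]]]]]]
[S [NP [Det that] [N argument]] [VP [VP [V offered]] [Conj and] [VP [V offered] [NP [Det that] [N hill]] [NP [NP [Det the] [N reviewer]] [PP [P near] [NP [Det the] [N hill]]]]]]]
The difference turns on whether NP → NP PP is used at the relevant span, versus an alternative expansion of NP.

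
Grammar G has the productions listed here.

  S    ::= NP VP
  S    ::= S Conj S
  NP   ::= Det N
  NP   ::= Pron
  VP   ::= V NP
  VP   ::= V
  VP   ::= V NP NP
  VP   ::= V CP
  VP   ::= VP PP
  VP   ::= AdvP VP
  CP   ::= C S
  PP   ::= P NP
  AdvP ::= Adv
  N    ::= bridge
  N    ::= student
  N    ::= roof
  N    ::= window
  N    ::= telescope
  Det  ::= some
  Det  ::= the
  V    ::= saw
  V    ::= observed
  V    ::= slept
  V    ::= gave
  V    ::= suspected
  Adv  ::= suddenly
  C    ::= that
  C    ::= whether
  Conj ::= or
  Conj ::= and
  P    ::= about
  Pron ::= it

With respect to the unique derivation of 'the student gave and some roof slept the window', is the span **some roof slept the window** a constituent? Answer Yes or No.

[S [S [NP [Det the] [N student]] [VP [V gave]]] [Conj and] [S [NP [Det some] [N roof]] [VP [V slept] [NP [Det the] [N window]]]]]
The words 'some roof slept the window' are exhaustively dominated by a single S node (built by S → NP VP), so they form a constituent.

Yes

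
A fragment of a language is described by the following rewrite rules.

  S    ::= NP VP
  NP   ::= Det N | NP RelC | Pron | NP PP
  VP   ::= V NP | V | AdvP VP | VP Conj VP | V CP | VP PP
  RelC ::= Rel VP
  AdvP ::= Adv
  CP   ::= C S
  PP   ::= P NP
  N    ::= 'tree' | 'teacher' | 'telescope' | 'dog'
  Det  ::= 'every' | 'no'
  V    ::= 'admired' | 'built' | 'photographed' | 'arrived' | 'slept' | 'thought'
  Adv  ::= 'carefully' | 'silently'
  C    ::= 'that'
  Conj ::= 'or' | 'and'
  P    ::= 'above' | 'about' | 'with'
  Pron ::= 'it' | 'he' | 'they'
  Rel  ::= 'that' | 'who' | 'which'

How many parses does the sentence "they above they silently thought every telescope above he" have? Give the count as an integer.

Two of the 3 distinct bracketings:
[S [NP [NP [Pron they]] [PP [P above] [NP [Pron they]]]] [VP [AdvP [Adv silently]] [VP [V thought] [NP [NP [Det every] [N telescope]] [PP [P above] [NP [Pron he]]]]]]]
[S [NP [NP [Pron they]] [PP [P above] [NP [Pron they]]]] [VP [AdvP [Adv silently]] [VP [VP [V thought] [NP [Det every] [N telescope]]] [PP [P above] [NP [Pron he]]]]]]
The difference turns on whether VP → VP PP is used at the relevant span, versus an alternative expansion of VP.

3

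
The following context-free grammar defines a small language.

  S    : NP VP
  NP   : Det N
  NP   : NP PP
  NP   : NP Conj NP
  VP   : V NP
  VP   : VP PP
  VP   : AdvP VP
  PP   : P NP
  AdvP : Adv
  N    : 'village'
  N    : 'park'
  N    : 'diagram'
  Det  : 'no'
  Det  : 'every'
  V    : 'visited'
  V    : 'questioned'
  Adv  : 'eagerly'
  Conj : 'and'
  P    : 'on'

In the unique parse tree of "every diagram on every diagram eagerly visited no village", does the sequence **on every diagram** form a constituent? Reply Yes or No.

Yes

[S [NP [NP [Det every] [N diagram]] [PP [P on] [NP [Det every] [N diagram]]]] [VP [AdvP [Adv eagerly]] [VP [V visited] [NP [Det no] [N village]]]]]
The words 'on every diagram' are exhaustively dominated by a single PP node (built by PP → P NP), so they form a constituent.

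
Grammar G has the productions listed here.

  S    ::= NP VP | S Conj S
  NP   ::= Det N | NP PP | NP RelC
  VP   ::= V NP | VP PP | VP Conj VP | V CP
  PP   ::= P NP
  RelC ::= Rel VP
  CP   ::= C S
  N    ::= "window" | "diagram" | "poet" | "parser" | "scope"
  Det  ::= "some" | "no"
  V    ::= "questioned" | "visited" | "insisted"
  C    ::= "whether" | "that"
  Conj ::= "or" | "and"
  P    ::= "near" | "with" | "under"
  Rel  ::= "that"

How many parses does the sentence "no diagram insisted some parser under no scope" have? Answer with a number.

The two bracketings:
[S [NP [Det no] [N diagram]] [VP [V insisted] [NP [NP [Det some] [N parser]] [PP [P under] [NP [Det no] [N scope]]]]]]
[S [NP [Det no] [N diagram]] [VP [VP [V insisted] [NP [Det some] [N parser]]] [PP [P under] [NP [Det no] [N scope]]]]]
The difference turns on whether NP → NP PP is used at the relevant span, versus an alternative expansion of NP.

2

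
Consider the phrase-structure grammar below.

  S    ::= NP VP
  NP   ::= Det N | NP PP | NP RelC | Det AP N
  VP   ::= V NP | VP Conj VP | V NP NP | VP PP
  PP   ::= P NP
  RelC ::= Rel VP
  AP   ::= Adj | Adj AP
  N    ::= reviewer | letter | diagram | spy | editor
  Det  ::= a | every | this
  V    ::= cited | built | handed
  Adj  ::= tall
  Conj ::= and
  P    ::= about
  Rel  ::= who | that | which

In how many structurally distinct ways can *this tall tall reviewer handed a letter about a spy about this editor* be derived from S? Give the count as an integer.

Two of the 5 distinct bracketings:
[S [NP [Det this] [AP [Adj tall] [AP [Adj tall]]] [N reviewer]] [VP [V handed] [NP [NP [Det a] [N letter]] [PP [P about] [NP [NP [Det a] [N spy]] [PP [P about] [NP [Det this] [N editor]]]]]]]]
[S [NP [Det this] [AP [Adj tall] [AP [Adj tall]]] [N reviewer]] [VP [V handed] [NP [NP [NP [Det a] [N letter]] [PP [P about] [NP [Det a] [N spy]]]] [PP [P about] [NP [Det this] [N editor]]]]]]
The trees differ in how a recursive rule is bracketed over the same span.

5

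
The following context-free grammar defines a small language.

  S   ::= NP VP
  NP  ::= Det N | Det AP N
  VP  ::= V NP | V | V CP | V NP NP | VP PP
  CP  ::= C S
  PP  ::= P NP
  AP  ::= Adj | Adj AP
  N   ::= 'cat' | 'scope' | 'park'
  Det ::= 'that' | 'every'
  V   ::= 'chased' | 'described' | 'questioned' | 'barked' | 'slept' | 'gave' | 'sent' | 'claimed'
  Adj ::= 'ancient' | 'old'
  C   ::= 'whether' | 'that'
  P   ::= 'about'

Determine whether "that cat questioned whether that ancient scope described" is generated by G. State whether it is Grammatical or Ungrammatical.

S
  NP
    Det: that
    N: cat
  VP
    V: questioned
    CP
      C: whether
      S
        NP
          Det: that
          AP
            Adj: ancient
          N: scope
        VP
          V: described
Each bracket corresponds to one application of a listed rule, so the string is derivable from S.

Grammatical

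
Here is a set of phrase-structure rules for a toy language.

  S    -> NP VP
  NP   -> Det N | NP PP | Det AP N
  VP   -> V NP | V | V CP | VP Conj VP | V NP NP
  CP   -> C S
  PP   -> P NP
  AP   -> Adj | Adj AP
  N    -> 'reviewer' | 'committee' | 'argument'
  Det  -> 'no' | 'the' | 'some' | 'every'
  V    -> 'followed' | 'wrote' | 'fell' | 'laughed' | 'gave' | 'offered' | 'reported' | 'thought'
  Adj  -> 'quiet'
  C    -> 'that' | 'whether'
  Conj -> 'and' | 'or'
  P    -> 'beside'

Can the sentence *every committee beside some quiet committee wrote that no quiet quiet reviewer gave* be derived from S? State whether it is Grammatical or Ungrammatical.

Grammatical

S
  NP
    NP
      Det: every
      N: committee
    PP
      P: beside
      NP
        Det: some
        AP
          Adj: quiet
        N: committee
  VP
    V: wrote
    CP
      C: that
      S
        NP
          Det: no
          AP
            Adj: quiet
            AP
              Adj: quiet
          N: reviewer
        VP
          V: gave
Every word is introduced by a lexical rule and the phrasal rules combine the resulting categories into a single S.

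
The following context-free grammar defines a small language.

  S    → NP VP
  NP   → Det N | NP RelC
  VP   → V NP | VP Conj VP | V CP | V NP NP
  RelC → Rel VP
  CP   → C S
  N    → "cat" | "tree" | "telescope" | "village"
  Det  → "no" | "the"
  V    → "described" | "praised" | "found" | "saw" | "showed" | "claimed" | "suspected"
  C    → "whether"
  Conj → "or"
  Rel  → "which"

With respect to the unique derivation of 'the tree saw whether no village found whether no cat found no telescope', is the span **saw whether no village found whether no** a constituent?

No

[S [NP [Det the] [N tree]] [VP [V saw] [CP [C whether] [S [NP [Det no] [N village]] [VP [V found] [CP [C whether] [S [NP [Det no] [N cat]] [VP [V found] [NP [Det no] [N telescope]]]]]]]]]]
The smallest constituent containing 'saw whether no village found whether no' is the VP spanning 'saw whether no village found whether no cat found no telescope'; no single node in the tree dominates exactly the given words.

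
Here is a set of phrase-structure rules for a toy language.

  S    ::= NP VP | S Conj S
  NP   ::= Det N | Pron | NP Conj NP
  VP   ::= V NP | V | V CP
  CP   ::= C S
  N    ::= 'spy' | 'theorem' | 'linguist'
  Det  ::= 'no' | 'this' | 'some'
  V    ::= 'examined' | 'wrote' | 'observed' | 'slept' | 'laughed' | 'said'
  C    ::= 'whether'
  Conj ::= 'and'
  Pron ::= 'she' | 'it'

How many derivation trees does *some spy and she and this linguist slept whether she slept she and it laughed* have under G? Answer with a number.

Two of the 4 distinct bracketings:
[S [NP [NP [Det some] [N spy]] [Conj and] [NP [NP [Pron she]] [Conj and] [NP [Det this] [N linguist]]]] [VP [V slept] [CP [C whether] [S [S [NP [Pron she]] [VP [V slept] [NP [Pron she]]]] [Conj and] [S [NP [Pron it]] [VP [V laughed]]]]]]]
[S [NP [NP [NP [Det some] [N spy]] [Conj and] [NP [Pron she]]] [Conj and] [NP [Det this] [N linguist]]] [VP [V slept] [CP [C whether] [S [S [NP [Pron she]] [VP [V slept] [NP [Pron she]]]] [Conj and] [S [NP [Pron it]] [VP [V laughed]]]]]]]
The trees differ in how a recursive rule is bracketed over the same span.

4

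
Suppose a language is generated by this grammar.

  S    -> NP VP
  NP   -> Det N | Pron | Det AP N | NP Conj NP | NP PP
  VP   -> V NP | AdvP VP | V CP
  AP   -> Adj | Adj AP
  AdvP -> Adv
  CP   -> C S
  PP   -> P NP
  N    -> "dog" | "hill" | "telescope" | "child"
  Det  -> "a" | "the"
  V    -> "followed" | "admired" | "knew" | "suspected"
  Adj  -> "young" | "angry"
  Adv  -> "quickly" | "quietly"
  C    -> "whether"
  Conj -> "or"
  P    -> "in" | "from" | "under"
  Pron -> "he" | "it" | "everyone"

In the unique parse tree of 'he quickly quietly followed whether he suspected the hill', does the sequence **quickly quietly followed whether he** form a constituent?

[S [NP [Pron he]] [VP [AdvP [Adv quickly]] [VP [AdvP [Adv quietly]] [VP [V followed] [CP [C whether] [S [NP [Pron he]] [VP [V suspected] [NP [Det the] [N hill]]]]]]]]]
The smallest constituent containing 'quickly quietly followed whether he' is the VP spanning 'quickly quietly followed whether he suspected the hill'; no single node in the tree dominates exactly the given words.

No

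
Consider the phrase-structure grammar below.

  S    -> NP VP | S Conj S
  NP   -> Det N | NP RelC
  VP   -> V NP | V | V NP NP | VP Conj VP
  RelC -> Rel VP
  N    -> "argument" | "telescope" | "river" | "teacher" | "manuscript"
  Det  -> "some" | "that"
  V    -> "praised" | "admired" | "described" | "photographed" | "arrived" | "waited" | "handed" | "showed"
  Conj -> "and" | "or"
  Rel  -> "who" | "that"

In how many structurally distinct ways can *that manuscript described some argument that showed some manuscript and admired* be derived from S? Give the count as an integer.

3

Two of the 3 distinct bracketings:
[S [NP [Det that] [N manuscript]] [VP [V described] [NP [NP [Det some] [N argument]] [RelC [Rel that] [VP [VP [V showed] [NP [Det some] [N manuscript]]] [Conj and] [VP [V admired]]]]]]]
[S [NP [Det that] [N manuscript]] [VP [VP [V described] [NP [NP [Det some] [N argument]] [RelC [Rel that] [VP [V showed] [NP [Det some] [N manuscript]]]]]] [Conj and] [VP [V admired]]]]
The trees differ in how a recursive rule is bracketed over the same span.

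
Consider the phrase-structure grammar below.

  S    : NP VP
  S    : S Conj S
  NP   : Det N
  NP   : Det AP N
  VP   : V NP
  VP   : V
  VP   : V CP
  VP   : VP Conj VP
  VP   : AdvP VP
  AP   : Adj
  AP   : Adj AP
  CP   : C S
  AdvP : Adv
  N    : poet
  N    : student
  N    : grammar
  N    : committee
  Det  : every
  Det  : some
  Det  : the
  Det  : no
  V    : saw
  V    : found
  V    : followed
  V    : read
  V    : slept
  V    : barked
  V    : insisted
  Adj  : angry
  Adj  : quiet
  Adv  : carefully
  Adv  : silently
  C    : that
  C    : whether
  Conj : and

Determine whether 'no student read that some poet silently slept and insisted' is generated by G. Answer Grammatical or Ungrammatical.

S
  NP
    Det: no
    N: student
  VP
    V: read
    CP
      C: that
      S
        NP
          Det: some
          N: poet
        VP
          VP
            AdvP
              Adv: silently
            VP
              V: slept
          Conj: and
          VP
            V: insisted
Every word is introduced by a lexical rule and the phrasal rules combine the resulting categories into a single S.

Grammatical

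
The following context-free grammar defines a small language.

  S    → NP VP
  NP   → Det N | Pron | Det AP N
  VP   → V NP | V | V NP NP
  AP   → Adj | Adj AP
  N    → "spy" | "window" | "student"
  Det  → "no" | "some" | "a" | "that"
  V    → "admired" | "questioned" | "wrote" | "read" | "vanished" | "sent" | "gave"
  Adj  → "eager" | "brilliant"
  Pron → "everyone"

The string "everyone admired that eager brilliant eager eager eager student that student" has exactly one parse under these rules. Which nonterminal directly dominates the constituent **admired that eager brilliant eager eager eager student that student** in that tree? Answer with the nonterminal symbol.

S

S
  NP
    Pron: everyone
  VP
    V: admired
    NP
      Det: that
      AP
        Adj: eager
        AP
          Adj: brilliant
          AP
            Adj: eager
            AP
              Adj: eager
              AP
                Adj: eager
      N: student
    NP
      Det: that
      N: student
The span 'admired that eager brilliant eager eager eager student that student' is the VP node built by VP → V NP NP.
Its mother is the S built by S → NP VP.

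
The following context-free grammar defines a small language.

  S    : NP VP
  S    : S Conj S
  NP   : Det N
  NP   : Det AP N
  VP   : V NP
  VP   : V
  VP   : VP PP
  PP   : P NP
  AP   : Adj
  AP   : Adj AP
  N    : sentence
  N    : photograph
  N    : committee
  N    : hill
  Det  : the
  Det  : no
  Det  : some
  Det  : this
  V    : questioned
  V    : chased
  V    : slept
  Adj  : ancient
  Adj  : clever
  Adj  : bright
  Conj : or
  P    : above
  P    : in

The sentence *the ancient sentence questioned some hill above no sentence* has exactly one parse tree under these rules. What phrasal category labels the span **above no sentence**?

PP

[S [NP [Det the] [AP [Adj ancient]] [N sentence]] [VP [VP [V questioned] [NP [Det some] [N hill]]] [PP [P above] [NP [Det no] [N sentence]]]]]
The span 'above no sentence' is the PP node built by PP → P NP.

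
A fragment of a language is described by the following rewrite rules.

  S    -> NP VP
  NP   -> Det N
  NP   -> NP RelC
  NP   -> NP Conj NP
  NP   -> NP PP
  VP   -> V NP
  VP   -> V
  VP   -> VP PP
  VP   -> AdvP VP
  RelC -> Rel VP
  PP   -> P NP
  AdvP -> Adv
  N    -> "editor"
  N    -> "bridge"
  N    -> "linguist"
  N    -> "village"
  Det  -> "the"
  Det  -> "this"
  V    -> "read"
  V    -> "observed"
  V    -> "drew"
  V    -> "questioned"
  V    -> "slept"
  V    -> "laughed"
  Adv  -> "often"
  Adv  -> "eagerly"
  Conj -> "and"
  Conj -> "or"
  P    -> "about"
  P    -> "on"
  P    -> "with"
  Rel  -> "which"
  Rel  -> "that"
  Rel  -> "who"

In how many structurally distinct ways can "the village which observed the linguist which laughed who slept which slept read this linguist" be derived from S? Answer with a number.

4

Two of the 4 distinct bracketings:
[S [NP [NP [Det the] [N village]] [RelC [Rel which] [VP [V observed] [NP [NP [NP [NP [Det the] [N linguist]] [RelC [Rel which] [VP [V laughed]]]] [RelC [Rel who] [VP [V slept]]]] [RelC [Rel which] [VP [V slept]]]]]]] [VP [V read] [NP [Det this] [N linguist]]]]
[S [NP [NP [NP [Det the] [N village]] [RelC [Rel which] [VP [V observed] [NP [NP [NP [Det the] [N linguist]] [RelC [Rel which] [VP [V laughed]]]] [RelC [Rel who] [VP [V slept]]]]]]] [RelC [Rel which] [VP [V slept]]]] [VP [V read] [NP [Det this] [N linguist]]]]
The trees differ in how a recursive rule is bracketed over the same span.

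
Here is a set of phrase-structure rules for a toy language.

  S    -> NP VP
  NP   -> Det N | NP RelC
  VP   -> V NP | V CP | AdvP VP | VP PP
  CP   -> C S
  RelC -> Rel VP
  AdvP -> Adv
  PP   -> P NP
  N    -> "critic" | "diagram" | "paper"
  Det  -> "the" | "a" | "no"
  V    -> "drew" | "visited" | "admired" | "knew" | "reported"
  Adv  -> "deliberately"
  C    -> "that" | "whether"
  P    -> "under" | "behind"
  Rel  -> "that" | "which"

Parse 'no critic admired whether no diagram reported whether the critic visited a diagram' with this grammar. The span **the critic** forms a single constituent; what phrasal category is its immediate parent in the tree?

S

[S [NP [Det no] [N critic]] [VP [V admired] [CP [C whether] [S [NP [Det no] [N diagram]] [VP [V reported] [CP [C whether] [S [NP [Det the] [N critic]] [VP [V visited] [NP [Det a] [N diagram]]]]]]]]]]
The span 'the critic' is the NP node built by NP → Det N.
Its mother is the S built by S → NP VP.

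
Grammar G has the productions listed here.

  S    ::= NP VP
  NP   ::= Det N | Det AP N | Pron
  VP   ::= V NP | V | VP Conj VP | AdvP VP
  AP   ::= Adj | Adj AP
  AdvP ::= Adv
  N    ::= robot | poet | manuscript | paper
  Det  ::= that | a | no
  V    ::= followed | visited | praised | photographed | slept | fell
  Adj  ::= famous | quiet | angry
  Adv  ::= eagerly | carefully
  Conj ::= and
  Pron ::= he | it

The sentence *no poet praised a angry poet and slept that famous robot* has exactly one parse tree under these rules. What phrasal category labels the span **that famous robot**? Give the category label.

NP

[S [NP [Det no] [N poet]] [VP [VP [V praised] [NP [Det a] [AP [Adj angry]] [N poet]]] [Conj and] [VP [V slept] [NP [Det that] [AP [Adj famous]] [N robot]]]]]
The span 'that famous robot' is the NP node built by NP → Det AP N.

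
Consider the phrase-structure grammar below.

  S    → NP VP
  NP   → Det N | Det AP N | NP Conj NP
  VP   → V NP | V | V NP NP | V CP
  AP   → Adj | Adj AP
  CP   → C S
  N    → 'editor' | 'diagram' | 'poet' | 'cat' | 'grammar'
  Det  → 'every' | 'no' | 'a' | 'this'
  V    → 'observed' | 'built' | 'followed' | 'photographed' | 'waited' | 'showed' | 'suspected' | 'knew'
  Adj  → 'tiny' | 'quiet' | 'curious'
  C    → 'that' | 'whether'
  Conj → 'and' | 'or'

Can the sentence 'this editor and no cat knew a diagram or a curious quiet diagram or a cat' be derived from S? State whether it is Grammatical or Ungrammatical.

Grammatical

[S [NP [NP [Det this] [N editor]] [Conj and] [NP [Det no] [N cat]]] [VP [V knew] [NP [NP [Det a] [N diagram]] [Conj or] [NP [NP [Det a] [AP [Adj curious] [AP [Adj quiet]]] [N diagram]] [Conj or] [NP [Det a] [N cat]]]]]]
Each bracket corresponds to one application of a listed rule, so the string is derivable from S.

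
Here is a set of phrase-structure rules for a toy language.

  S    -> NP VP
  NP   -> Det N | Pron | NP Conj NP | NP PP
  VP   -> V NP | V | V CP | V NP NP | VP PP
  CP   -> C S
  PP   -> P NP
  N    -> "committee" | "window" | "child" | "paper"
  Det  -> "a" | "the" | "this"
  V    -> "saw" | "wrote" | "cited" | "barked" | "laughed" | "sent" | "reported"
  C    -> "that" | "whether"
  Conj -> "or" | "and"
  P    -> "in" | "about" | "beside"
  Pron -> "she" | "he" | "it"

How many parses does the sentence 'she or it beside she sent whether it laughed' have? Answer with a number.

2

The two bracketings:
[S [NP [NP [Pron she]] [Conj or] [NP [NP [Pron it]] [PP [P beside] [NP [Pron she]]]]] [VP [V sent] [CP [C whether] [S [NP [Pron it]] [VP [V laughed]]]]]]
[S [NP [NP [NP [Pron she]] [Conj or] [NP [Pron it]]] [PP [P beside] [NP [Pron she]]]] [VP [V sent] [CP [C whether] [S [NP [Pron it]] [VP [V laughed]]]]]]
The trees differ in how a recursive rule is bracketed over the same span.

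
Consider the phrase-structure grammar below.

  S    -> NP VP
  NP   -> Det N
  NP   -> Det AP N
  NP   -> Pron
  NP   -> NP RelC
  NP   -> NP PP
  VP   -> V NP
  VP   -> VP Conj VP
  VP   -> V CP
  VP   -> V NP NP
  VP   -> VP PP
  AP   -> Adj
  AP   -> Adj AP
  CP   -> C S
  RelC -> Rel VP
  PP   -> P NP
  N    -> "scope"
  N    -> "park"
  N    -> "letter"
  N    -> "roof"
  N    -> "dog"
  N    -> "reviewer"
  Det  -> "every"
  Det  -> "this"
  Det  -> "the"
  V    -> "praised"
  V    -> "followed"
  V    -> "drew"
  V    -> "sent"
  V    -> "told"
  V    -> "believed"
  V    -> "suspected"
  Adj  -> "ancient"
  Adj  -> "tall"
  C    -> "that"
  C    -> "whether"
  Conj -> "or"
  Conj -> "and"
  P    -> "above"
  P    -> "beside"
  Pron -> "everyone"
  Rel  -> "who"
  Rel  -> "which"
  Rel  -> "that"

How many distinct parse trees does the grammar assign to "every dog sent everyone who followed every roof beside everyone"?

4

Two of the 4 distinct bracketings:
[S [NP [Det every] [N dog]] [VP [V sent] [NP [NP [Pron everyone]] [RelC [Rel who] [VP [V followed] [NP [NP [Det every] [N roof]] [PP [P beside] [NP [Pron everyone]]]]]]]]]
[S [NP [Det every] [N dog]] [VP [V sent] [NP [NP [Pron everyone]] [RelC [Rel who] [VP [VP [V followed] [NP [Det every] [N roof]]] [PP [P beside] [NP [Pron everyone]]]]]]]]
The difference turns on whether NP → NP PP is used at the relevant span, versus an alternative expansion of NP.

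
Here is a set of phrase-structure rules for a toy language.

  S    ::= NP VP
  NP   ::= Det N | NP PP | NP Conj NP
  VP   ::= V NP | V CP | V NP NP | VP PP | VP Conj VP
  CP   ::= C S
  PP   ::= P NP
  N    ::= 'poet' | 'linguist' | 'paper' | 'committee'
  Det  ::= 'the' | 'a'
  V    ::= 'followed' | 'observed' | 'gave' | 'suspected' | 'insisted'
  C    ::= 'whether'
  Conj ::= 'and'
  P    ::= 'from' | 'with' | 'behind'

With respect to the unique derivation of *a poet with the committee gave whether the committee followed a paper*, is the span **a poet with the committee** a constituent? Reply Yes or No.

[S [NP [NP [Det a] [N poet]] [PP [P with] [NP [Det the] [N committee]]]] [VP [V gave] [CP [C whether] [S [NP [Det the] [N committee]] [VP [V followed] [NP [Det a] [N paper]]]]]]]
The words 'a poet with the committee' are exhaustively dominated by a single NP node (built by NP → NP PP), so they form a constituent.

Yes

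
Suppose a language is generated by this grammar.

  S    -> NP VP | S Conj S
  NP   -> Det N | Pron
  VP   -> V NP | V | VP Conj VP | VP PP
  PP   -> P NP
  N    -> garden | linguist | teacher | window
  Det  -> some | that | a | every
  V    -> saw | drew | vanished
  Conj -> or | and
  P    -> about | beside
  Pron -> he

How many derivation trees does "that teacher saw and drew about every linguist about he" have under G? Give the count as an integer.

3

Two of the 3 distinct bracketings:
[S [NP [Det that] [N teacher]] [VP [VP [V saw]] [Conj and] [VP [VP [VP [V drew]] [PP [P about] [NP [Det every] [N linguist]]]] [PP [P about] [NP [Pron he]]]]]]
[S [NP [Det that] [N teacher]] [VP [VP [VP [V saw]] [Conj and] [VP [VP [V drew]] [PP [P about] [NP [Det every] [N linguist]]]]] [PP [P about] [NP [Pron he]]]]]
The trees differ in how a recursive rule is bracketed over the same span.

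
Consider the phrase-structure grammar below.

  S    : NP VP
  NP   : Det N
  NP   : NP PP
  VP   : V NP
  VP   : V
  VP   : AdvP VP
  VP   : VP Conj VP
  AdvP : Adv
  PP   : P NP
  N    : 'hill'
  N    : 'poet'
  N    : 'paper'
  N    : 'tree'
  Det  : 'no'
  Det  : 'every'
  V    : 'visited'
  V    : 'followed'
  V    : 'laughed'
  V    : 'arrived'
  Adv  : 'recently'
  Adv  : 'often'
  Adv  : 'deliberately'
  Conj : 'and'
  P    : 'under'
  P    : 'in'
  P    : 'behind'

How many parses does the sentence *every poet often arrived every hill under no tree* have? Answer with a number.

1

[S [NP [Det every] [N poet]] [VP [AdvP [Adv often]] [VP [V arrived] [NP [NP [Det every] [N hill]] [PP [P under] [NP [Det no] [N tree]]]]]]]
No rule offers an alternative attachment or grouping for any span, so this is the only derivation.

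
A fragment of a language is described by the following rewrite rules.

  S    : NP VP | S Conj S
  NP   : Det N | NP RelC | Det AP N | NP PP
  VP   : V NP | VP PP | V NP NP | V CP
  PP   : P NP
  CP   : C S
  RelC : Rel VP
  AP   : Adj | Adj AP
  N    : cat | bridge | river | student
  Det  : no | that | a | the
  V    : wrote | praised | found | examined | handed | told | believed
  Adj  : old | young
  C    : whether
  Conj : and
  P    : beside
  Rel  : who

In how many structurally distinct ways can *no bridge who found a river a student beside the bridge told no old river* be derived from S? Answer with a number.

Two of the 3 distinct bracketings:
[S [NP [NP [Det no] [N bridge]] [RelC [Rel who] [VP [VP [V found] [NP [Det a] [N river]] [NP [Det a] [N student]]] [PP [P beside] [NP [Det the] [N bridge]]]]]] [VP [V told] [NP [Det no] [AP [Adj old]] [N river]]]]
[S [NP [NP [Det no] [N bridge]] [RelC [Rel who] [VP [V found] [NP [Det a] [N river]] [NP [NP [Det a] [N student]] [PP [P beside] [NP [Det the] [N bridge]]]]]]] [VP [V told] [NP [Det no] [AP [Adj old]] [N river]]]]
The difference turns on whether NP → NP PP is used at the relevant span, versus an alternative expansion of NP.

3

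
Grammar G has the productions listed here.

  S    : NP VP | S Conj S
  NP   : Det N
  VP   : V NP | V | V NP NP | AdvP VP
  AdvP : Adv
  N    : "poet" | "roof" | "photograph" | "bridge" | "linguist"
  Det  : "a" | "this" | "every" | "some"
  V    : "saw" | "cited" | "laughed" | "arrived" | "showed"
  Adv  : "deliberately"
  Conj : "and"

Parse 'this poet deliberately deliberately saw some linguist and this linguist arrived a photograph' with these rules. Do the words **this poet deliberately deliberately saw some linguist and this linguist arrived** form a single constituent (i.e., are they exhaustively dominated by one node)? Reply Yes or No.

No

[S [S [NP [Det this] [N poet]] [VP [AdvP [Adv deliberately]] [VP [AdvP [Adv deliberately]] [VP [V saw] [NP [Det some] [N linguist]]]]]] [Conj and] [S [NP [Det this] [N linguist]] [VP [V arrived] [NP [Det a] [N photograph]]]]]
The smallest constituent containing 'this poet deliberately deliberately saw some linguist and this linguist arrived' is the S spanning 'this poet deliberately deliberately saw some linguist and this linguist arrived a photograph'; no single node in the tree dominates exactly the given words.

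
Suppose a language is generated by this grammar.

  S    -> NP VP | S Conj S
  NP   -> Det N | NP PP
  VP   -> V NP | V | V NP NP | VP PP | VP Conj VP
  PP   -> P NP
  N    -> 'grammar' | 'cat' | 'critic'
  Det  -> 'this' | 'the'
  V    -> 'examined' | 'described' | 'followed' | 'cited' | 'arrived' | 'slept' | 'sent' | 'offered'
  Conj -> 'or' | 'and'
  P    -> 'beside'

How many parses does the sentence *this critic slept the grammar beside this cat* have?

The two bracketings:
[S [NP [Det this] [N critic]] [VP [V slept] [NP [NP [Det the] [N grammar]] [PP [P beside] [NP [Det this] [N cat]]]]]]
[S [NP [Det this] [N critic]] [VP [VP [V slept] [NP [Det the] [N grammar]]] [PP [P beside] [NP [Det this] [N cat]]]]]
The difference turns on whether NP → NP PP is used at the relevant span, versus an alternative expansion of NP.

2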